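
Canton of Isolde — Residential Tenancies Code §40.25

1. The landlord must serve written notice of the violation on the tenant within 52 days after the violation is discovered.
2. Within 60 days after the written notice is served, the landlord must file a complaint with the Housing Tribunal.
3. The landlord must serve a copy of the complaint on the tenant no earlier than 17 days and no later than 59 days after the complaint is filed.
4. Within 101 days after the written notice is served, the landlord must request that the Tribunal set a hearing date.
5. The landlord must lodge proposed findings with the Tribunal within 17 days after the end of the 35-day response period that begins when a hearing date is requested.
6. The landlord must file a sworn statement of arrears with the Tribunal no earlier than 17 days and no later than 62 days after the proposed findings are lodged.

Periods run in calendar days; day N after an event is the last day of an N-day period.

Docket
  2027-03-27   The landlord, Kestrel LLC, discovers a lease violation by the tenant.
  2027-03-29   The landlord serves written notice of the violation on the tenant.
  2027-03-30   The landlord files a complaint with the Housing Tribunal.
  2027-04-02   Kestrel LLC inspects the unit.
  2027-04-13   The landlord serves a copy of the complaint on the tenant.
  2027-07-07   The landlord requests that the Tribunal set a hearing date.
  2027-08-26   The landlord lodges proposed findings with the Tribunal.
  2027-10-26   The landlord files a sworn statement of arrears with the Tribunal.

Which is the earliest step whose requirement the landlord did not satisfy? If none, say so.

Step 3

Step 1: 52 days after 2027-03-27 (when the violation is discovered) is 2027-05-18; completed 2027-03-29, before the deadline.
Step 2: 60 days after 2027-03-29 (when the written notice is served) is 2027-05-28; completed 2027-03-30, before the deadline.
Step 3: the window is 17–59 days after 2027-03-30 (when the complaint is filed), so 2027-04-16 through 2027-05-28; done 2027-04-13 — 3 days before the window opened.
No need to go further; step 3 was not satisfied.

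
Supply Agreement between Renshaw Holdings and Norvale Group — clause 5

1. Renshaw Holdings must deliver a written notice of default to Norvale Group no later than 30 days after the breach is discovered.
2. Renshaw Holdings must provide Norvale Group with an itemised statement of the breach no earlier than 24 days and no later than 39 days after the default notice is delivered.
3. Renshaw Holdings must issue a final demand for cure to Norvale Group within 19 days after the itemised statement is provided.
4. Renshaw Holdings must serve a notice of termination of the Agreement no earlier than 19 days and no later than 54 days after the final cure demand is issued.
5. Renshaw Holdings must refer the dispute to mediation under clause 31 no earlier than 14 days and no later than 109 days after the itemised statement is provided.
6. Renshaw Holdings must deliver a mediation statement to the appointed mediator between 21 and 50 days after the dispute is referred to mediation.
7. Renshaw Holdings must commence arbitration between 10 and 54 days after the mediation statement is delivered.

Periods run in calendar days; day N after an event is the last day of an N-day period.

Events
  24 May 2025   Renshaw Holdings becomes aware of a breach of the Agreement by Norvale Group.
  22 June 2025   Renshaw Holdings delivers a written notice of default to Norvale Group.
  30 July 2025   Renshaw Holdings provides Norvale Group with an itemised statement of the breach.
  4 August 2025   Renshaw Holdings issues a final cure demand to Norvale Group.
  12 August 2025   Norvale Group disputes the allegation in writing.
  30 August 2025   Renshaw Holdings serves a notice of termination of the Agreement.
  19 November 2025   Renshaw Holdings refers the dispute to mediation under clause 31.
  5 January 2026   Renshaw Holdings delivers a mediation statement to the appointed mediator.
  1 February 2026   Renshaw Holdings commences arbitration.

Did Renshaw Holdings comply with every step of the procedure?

Step 1 — counting 30 days from 24 May 2025 (when the breach is discovered) gives a deadline of 23 June 2025; 22 June 2025 is within that limit.
Step 2 — 24 and 39 days from 22 June 2025 (when the default notice is delivered) are 16 July 2025 and 31 July 2025 respectively; done 30 July 2025 — within the window.
Step 3 — counting 19 days from 30 July 2025 (when the itemised statement is provided) gives a deadline of 18 August 2025; done 4 August 2025 — timely.
Step 4 — 19 and 54 days from 4 August 2025 (when the final cure demand is issued) are 23 August 2025 and 27 September 2025 respectively; 30 August 2025 falls inside that range.
Step 5 — 14 and 109 days from 30 July 2025 (when the itemised statement is provided) are 13 August 2025 and 16 November 2025 respectively; 19 November 2025 is 3 days past the end of the window.

No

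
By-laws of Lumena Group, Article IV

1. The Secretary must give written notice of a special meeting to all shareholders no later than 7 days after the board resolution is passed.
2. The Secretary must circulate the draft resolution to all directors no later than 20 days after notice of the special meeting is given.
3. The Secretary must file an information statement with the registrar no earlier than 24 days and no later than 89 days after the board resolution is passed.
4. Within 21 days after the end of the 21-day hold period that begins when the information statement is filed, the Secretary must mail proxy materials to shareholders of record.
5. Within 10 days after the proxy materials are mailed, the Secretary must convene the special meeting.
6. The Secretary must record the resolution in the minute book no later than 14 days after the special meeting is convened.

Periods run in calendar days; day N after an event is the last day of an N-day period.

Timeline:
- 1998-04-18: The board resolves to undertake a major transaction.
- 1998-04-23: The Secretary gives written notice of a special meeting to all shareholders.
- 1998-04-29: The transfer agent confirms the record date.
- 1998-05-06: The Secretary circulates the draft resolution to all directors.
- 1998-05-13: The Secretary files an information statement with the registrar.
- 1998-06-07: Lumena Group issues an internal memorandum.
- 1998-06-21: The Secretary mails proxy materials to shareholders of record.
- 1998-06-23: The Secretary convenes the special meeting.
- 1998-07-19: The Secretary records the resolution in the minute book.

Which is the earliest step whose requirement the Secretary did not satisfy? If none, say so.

(1) due by 1998-04-18 + 7 days = 1998-04-25; completed 1998-04-23, before the deadline.
(2) due by 1998-04-23 + 20 days = 1998-05-13; 1998-05-06 is within that limit.
(3) the permitted window runs from 1998-04-18 + 24 = 1998-05-12 to 1998-04-18 + 89 = 1998-07-16; done 1998-05-13 — within the window.
(4) due by 1998-06-03 + 21 days = 1998-06-24; done 1998-06-21 — timely.
(5) due by 1998-06-21 + 10 days = 1998-07-01; 1998-06-23 is within that limit.
(6) due by 1998-06-23 + 14 days = 1998-07-07; not done until 1998-07-19, 12 days after the deadline.

Step 6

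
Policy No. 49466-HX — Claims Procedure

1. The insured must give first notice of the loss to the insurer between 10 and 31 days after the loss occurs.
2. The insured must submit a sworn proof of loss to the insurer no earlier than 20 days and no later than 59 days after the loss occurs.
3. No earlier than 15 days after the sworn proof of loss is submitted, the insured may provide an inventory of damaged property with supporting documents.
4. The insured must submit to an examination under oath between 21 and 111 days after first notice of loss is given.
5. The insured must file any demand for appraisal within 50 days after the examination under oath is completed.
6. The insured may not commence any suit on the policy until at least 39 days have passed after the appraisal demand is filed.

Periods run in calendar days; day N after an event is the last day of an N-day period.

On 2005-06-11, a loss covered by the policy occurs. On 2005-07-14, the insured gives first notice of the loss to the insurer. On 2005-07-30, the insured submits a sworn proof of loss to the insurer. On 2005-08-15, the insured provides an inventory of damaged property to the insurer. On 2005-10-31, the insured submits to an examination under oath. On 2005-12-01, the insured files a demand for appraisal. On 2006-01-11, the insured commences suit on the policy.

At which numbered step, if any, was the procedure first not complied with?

(1) the permitted window runs from 2005-06-11 + 10 = 2005-06-21 to 2005-06-11 + 31 = 2005-07-12; 2005-07-14 is 2 days past the end of the window.

Step 1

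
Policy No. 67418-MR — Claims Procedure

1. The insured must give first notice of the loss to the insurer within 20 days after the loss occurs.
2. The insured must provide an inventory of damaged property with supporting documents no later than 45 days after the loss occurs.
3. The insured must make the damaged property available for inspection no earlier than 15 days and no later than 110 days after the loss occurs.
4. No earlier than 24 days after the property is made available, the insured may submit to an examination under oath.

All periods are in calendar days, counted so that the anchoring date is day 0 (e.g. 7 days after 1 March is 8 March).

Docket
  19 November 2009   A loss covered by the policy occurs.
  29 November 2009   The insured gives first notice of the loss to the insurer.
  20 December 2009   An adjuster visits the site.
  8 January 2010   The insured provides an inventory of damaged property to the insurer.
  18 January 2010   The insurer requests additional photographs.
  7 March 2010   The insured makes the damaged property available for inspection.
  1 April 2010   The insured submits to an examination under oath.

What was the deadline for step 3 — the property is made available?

Step 3 runs from 19 November 2009, when the loss occurs. The window is 15–110 days after 19 November 2009; it closes on 9 March 2010.

9 March 2010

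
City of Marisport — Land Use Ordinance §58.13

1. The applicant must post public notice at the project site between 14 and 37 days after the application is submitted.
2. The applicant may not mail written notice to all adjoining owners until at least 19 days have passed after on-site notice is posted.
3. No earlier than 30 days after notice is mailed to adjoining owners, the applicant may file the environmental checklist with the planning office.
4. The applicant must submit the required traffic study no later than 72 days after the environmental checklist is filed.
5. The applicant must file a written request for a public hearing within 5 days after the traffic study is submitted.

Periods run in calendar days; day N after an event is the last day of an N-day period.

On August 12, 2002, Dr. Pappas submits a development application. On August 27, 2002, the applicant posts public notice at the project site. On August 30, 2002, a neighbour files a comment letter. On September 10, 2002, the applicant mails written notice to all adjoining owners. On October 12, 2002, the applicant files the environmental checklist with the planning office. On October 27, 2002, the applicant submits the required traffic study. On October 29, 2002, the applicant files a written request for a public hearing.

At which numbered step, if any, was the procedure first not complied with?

Step 2

Step 1 — 14 and 37 days from August 12, 2002 (when the application is submitted) are August 26, 2002 and September 18, 2002 respectively; August 27, 2002 falls inside that range.
Step 2 — must wait 19 days from August 27, 2002 (when on-site notice is posted), so not before September 15, 2002; done September 10, 2002 — 5 days too early.
The analysis stops there.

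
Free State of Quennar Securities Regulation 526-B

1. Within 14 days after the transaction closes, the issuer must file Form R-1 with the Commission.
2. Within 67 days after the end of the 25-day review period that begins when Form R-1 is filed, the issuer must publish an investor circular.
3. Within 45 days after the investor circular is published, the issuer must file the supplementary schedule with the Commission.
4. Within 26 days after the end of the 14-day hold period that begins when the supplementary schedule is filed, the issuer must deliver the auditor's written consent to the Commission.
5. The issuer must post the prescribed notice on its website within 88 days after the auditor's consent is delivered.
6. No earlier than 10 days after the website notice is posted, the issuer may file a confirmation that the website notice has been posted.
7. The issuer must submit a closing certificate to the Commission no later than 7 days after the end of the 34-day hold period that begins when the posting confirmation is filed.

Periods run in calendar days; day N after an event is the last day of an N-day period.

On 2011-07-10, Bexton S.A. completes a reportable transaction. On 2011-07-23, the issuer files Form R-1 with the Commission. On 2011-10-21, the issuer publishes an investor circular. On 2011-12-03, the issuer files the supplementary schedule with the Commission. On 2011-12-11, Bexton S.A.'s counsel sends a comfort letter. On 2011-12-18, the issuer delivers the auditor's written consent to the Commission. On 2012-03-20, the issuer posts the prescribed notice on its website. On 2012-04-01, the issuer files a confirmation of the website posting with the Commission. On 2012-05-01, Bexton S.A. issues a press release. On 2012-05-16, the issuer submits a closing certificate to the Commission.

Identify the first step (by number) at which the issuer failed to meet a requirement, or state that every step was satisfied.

Step 1: 14 days after 2011-07-10 (when the transaction closes) is 2011-07-24; completed 2011-07-23, before the deadline.
Step 2: 67 days after 2011-08-17 (end of the 25-day review period, which began when Form R-1 is filed on 2011-07-23) is 2011-10-23; 2011-10-21 is within that limit.
Step 3: 45 days after 2011-10-21 (when the investor circular is published) is 2011-12-05; 2011-12-03 is within that limit.
Step 4: 26 days after 2011-12-17 (end of the 14-day hold period, which began when the supplementary schedule is filed on 2011-12-03) is 2012-01-12; 2011-12-18 is within that limit.
Step 5: 88 days after 2011-12-18 (when the auditor's consent is delivered) is 2012-03-15; done 2012-03-20 — 5 days late.
The analysis stops there.

Step 5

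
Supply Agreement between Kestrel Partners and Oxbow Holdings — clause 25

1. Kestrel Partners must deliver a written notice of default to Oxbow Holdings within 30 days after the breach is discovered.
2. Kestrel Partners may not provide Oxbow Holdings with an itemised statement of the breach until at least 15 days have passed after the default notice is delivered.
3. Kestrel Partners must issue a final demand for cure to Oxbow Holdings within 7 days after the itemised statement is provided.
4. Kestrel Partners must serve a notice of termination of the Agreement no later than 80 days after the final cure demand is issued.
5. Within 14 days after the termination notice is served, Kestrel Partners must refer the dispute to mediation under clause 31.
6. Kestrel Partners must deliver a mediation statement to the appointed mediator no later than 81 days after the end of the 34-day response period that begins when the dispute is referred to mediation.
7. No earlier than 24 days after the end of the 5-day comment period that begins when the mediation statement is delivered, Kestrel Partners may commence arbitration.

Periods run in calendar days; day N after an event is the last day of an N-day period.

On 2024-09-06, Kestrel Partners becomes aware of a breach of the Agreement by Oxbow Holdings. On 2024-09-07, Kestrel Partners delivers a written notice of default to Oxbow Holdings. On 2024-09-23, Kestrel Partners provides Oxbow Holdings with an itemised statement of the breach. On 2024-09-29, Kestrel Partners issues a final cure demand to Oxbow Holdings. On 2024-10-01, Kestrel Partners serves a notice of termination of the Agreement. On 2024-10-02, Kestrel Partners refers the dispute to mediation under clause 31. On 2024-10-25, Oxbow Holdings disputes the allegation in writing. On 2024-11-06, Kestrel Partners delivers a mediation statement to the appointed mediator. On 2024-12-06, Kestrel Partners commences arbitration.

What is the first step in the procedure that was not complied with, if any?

None — every step was satisfied

Step 1: 30 days after 2024-09-06 (when the breach is discovered) is 2024-10-06; completed 2024-09-07, before the deadline.
Step 2: the earliest permitted date is 15 days after 2024-09-07 (when the default notice is delivered), i.e. 2024-09-22; done 2024-09-23 — permitted.
Step 3: 7 days after 2024-09-23 (when the itemised statement is provided) is 2024-09-30; done 2024-09-29 — timely.
Step 4: 80 days after 2024-09-29 (when the final cure demand is issued) is 2024-12-18; 2024-10-01 is within that limit.
Step 5: 14 days after 2024-10-01 (when the termination notice is served) is 2024-10-15; completed 2024-10-02, before the deadline.
Step 6: 81 days after 2024-11-05 (end of the 34-day response period, which began when the dispute is referred to mediation on 2024-10-02) is 2025-01-25; completed 2024-11-06, before the deadline.
Step 7: the earliest permitted date is 24 days after 2024-11-11 (end of the 5-day comment period, which began when the mediation statement is delivered on 2024-11-06), i.e. 2024-12-05; done 2024-12-06, after the minimum wait.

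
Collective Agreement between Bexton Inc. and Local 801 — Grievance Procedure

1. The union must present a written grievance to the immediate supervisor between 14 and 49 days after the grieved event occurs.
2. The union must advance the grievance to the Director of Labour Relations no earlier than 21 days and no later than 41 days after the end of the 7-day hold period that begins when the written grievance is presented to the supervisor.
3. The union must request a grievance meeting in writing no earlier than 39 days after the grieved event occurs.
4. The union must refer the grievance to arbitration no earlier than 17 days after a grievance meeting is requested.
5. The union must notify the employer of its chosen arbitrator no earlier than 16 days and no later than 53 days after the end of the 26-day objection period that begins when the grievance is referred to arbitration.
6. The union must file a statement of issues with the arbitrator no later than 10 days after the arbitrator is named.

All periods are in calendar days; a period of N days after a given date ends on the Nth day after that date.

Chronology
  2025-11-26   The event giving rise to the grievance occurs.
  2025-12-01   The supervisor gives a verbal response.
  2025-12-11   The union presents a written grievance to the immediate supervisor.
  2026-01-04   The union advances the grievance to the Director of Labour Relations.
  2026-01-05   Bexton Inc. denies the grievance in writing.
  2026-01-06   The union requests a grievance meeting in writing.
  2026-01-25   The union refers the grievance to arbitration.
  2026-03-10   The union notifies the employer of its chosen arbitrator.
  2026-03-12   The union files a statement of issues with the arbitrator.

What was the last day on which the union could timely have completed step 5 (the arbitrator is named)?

2026-04-14

The grievance is referred to arbitration on 2026-01-25; the 26-day objection period therefore ends 2026-02-20, and step 5 runs from that date. The window is 16–53 days after 2026-02-20; it closes on 2026-04-14.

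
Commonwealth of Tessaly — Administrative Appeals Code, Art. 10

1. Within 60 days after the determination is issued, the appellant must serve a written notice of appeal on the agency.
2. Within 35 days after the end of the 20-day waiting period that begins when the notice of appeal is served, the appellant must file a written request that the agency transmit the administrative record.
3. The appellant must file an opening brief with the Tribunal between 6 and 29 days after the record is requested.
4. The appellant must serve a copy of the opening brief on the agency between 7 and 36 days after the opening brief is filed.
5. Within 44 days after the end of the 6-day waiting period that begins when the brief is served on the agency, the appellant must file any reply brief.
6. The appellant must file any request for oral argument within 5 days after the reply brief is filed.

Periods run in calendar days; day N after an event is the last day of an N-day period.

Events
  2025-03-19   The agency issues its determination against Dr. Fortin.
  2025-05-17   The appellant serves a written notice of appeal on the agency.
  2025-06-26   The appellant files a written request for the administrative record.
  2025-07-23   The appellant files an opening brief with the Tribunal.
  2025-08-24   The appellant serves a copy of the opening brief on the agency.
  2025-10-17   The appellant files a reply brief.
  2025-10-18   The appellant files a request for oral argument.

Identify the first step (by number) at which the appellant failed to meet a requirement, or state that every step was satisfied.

Step 1 — counting 60 days from 2025-03-19 (when the determination is issued) gives a deadline of 2025-05-18; done 2025-05-17 — timely.
Step 2 — counting 35 days from 2025-06-06 (end of the 20-day waiting period, which began when the notice of appeal is served on 2025-05-17) gives a deadline of 2025-07-11; done 2025-06-26 — timely.
Step 3 — 6 and 29 days from 2025-06-26 (when the record is requested) are 2025-07-02 and 2025-07-25 respectively; 2025-07-23 falls inside that range.
Step 4 — 7 and 36 days from 2025-07-23 (when the opening brief is filed) are 2025-07-30 and 2025-08-28 respectively; done 2025-08-24 — within the window.
Step 5 — counting 44 days from 2025-08-30 (end of the 6-day waiting period, which began when the brief is served on the agency on 2025-08-24) gives a deadline of 2025-10-13; not done until 2025-10-17, 4 days after the deadline.
No need to go further; step 5 was not satisfied.

Step 5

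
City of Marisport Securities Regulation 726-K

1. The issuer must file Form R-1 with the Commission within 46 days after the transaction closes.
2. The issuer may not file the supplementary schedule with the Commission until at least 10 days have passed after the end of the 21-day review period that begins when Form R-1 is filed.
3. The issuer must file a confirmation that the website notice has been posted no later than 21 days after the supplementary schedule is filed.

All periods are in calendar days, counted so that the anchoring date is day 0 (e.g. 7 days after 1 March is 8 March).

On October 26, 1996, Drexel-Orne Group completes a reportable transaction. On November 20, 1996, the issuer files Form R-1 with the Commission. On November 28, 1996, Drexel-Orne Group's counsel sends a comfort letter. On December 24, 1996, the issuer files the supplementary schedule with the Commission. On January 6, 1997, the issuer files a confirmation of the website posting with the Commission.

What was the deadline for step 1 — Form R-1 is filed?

December 11, 1996

Step 1 runs from October 26, 1996, when the transaction closes. 46 days after October 26, 1996 is December 11, 1996.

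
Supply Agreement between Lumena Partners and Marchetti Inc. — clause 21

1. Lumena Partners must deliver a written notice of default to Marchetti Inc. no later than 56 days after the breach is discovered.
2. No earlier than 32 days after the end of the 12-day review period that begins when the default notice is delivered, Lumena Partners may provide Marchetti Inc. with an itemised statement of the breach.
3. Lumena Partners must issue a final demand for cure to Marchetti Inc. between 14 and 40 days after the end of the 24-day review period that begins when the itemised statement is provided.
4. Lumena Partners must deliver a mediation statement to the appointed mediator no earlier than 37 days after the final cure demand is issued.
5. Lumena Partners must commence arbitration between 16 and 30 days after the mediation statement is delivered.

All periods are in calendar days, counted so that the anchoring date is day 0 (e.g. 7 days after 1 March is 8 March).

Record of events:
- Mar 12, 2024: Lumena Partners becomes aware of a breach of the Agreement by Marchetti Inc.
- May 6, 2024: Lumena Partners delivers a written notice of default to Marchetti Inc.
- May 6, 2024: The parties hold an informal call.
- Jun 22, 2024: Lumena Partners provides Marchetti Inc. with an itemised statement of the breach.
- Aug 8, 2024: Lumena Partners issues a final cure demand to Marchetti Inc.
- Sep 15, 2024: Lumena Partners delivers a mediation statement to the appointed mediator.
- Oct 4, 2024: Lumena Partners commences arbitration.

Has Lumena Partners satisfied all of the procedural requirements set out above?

Yes

(1) due by Mar 12, 2024 + 56 days = May 7, 2024; completed May 6, 2024, before the deadline.
(2) permitted from May 18, 2024 + 32 days = Jun 19, 2024 onward; Jun 22, 2024 is on or after that date.
(3) the permitted window runs from Jul 16, 2024 + 14 = Jul 30, 2024 to Jul 16, 2024 + 40 = Aug 25, 2024; Aug 8, 2024 falls inside that range.
(4) permitted from Aug 8, 2024 + 37 days = Sep 14, 2024 onward; Sep 15, 2024 is on or after that date.
(5) the permitted window runs from Sep 15, 2024 + 16 = Oct 1, 2024 to Sep 15, 2024 + 30 = Oct 15, 2024; Oct 4, 2024 falls inside that range.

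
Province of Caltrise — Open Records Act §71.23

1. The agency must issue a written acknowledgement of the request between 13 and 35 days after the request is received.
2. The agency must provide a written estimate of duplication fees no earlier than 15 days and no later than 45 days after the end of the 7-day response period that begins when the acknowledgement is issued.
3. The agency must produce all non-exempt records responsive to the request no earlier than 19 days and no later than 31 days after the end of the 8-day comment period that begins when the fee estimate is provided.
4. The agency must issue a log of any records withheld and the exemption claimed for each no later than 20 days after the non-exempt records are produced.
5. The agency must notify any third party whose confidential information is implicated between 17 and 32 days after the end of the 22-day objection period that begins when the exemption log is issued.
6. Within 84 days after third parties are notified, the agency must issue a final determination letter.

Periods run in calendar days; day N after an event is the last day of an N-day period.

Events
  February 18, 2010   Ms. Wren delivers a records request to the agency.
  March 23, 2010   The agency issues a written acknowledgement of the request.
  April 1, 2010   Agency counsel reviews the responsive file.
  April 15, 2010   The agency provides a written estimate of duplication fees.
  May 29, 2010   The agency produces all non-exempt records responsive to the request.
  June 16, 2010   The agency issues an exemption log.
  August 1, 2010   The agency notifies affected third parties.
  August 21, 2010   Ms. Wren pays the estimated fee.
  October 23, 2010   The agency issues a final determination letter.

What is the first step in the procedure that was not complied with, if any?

Step 1: the window is 13–35 days after February 18, 2010 (when the request is received), so March 3, 2010 through March 25, 2010; March 23, 2010 falls inside that range.
Step 2: the window is 15–45 days after March 30, 2010 (end of the 7-day response period, which began when the acknowledgement is issued on March 23, 2010), so April 14, 2010 through May 14, 2010; done April 15, 2010, which is between those dates.
Step 3: the window is 19–31 days after April 23, 2010 (end of the 8-day comment period, which began when the fee estimate is provided on April 15, 2010), so May 12, 2010 through May 24, 2010; May 29, 2010 is 5 days past the end of the window.
Later steps need not be reached.

Step 3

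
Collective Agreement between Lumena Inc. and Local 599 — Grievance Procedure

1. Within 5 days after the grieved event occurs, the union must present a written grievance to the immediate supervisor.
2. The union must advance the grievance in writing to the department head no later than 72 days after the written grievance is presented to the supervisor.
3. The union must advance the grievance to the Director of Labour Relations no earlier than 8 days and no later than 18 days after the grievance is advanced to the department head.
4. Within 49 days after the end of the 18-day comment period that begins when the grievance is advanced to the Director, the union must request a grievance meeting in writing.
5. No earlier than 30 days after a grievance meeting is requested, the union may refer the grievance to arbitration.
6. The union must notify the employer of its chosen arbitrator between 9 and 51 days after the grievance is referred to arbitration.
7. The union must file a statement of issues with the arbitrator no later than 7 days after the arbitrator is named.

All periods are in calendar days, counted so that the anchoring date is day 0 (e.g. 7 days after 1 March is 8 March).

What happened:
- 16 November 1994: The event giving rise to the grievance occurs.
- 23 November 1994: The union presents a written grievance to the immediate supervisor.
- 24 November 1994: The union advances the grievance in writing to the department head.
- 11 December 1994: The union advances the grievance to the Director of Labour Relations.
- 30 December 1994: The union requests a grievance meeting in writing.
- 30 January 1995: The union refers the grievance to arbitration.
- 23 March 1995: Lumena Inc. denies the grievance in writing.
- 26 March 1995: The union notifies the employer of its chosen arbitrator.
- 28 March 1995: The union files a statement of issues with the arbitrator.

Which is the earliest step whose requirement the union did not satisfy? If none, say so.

(1) due by 16 November 1994 + 5 days = 21 November 1994; done 23 November 1994 — 2 days late.

Step 1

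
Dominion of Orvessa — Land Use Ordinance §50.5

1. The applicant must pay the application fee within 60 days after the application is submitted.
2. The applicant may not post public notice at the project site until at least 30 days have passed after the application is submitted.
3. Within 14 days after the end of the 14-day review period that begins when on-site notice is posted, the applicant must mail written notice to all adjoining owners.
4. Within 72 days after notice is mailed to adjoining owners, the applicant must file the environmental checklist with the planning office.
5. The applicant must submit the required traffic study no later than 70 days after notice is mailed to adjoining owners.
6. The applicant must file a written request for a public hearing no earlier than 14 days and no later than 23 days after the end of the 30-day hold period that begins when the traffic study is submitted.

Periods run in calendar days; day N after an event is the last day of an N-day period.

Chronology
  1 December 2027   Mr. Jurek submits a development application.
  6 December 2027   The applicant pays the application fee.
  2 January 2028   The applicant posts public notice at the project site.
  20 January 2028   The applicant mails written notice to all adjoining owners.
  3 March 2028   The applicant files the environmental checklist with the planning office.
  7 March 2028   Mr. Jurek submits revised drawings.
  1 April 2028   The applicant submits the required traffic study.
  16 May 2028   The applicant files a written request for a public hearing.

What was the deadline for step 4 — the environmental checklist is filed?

Step 4 runs from 20 January 2028, when notice is mailed to adjoining owners. 72 days after 20 January 2028 is 1 April 2028.

1 April 2028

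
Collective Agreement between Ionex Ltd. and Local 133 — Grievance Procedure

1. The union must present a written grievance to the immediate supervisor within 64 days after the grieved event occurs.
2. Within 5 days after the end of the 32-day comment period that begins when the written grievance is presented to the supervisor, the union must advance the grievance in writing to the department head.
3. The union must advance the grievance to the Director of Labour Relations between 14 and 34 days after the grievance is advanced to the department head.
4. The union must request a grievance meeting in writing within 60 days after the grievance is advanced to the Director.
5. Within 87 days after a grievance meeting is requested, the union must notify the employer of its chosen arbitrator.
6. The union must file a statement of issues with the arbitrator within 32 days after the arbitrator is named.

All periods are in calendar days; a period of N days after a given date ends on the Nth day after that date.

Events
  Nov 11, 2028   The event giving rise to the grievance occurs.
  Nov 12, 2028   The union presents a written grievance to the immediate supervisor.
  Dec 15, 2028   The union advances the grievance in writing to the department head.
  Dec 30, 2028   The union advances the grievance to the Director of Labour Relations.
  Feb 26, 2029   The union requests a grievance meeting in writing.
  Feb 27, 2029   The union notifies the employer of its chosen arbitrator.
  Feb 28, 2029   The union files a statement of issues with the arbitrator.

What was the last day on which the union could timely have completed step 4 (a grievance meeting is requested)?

Feb 28, 2029

Step 4 runs from Dec 30, 2028, when the grievance is advanced to the Director. 60 days after Dec 30, 2028 is Feb 28, 2029.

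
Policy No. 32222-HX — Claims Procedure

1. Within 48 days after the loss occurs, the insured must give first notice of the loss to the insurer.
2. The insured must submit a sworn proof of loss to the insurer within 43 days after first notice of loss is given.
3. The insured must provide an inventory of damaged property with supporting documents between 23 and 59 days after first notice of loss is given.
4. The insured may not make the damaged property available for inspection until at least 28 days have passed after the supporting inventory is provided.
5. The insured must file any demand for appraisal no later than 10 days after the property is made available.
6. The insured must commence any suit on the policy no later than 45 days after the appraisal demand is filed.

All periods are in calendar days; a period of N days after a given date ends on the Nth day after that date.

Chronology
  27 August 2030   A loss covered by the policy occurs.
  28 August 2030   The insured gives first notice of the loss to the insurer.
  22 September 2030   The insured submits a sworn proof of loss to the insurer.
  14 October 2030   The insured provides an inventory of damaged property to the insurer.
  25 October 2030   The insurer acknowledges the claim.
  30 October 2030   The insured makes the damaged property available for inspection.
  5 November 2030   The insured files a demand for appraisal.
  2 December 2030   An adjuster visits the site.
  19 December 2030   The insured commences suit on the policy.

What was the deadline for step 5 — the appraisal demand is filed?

Step 5 runs from 30 October 2030, when the property is made available. 10 days after 30 October 2030 is 9 November 2030.

9 November 2030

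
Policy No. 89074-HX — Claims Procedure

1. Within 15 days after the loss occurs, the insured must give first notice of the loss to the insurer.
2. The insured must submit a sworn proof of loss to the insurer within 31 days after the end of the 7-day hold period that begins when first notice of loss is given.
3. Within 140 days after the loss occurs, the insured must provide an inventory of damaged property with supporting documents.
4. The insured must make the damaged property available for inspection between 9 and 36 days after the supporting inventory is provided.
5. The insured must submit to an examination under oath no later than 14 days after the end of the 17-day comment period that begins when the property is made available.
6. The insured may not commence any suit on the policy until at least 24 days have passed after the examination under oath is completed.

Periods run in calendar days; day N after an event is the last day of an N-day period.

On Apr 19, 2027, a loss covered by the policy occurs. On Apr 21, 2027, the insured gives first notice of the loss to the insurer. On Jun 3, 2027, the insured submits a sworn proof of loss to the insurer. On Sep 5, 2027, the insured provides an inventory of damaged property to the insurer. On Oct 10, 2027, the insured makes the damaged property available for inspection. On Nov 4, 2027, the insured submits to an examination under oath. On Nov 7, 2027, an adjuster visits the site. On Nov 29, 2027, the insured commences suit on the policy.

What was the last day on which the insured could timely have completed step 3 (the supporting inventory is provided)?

Step 3 runs from Apr 19, 2027, when the loss occurs. 140 days after Apr 19, 2027 is Sep 6, 2027.

Sep 6, 2027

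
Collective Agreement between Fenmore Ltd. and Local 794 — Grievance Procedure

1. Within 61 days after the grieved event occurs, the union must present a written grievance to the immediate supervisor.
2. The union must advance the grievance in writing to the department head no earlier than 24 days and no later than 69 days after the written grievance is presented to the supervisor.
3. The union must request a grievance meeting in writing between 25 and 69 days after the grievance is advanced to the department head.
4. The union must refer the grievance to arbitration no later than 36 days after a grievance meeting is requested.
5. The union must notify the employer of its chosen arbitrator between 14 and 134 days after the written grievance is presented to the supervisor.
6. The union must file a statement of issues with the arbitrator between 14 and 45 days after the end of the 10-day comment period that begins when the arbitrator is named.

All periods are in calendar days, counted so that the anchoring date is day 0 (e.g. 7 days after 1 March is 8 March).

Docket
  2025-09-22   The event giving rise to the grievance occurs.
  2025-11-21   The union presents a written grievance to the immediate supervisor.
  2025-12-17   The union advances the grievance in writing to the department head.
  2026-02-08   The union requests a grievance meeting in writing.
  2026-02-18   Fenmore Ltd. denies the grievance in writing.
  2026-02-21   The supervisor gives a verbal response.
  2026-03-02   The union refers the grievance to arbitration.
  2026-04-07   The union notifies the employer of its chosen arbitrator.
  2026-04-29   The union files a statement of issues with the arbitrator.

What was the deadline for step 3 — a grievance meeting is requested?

2026-02-24

Step 3 runs from 2025-12-17, when the grievance is advanced to the department head. The window is 25–69 days after 2025-12-17; it closes on 2026-02-24.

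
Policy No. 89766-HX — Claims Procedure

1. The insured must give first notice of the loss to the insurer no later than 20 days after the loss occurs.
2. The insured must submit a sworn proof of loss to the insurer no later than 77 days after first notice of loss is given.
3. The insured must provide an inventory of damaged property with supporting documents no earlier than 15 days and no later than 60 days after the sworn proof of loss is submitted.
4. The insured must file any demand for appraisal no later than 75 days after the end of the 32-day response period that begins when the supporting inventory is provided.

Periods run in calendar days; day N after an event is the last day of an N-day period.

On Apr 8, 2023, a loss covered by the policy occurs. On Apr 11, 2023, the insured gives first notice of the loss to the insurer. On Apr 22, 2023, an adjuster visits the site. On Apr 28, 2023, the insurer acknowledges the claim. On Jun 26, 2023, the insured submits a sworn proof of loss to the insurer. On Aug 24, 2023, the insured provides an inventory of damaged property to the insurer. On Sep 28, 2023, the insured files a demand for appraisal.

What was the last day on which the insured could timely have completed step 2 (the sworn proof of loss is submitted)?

Jun 27, 2023

Step 2 runs from Apr 11, 2023, when first notice of loss is given. 77 days after Apr 11, 2023 is Jun 27, 2023.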